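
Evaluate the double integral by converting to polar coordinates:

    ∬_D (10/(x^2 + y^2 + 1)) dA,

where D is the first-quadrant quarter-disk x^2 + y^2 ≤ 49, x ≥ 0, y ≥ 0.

The region D is 0 ≤ r ≤ 7, 0 ≤ θ ≤ π/2 in polar coordinates, where x = r cos(θ), y = r sin(θ), and dA = r dr dθ.

Under the substitution, the integrand becomes 10/(r^2 + 1), so

    ∬_D (10/(x^2 + y^2 + 1)) dA = ∫_{0}^{π/2} ∫_{0}^{7} (10/(r^2 + 1)) · r dr dθ.

Inner integral (in r): ∫_{0}^{7} (10/(r^2 + 1)) · r dr = log(312500000).

Outer integral (in θ): ∫_{0}^{π/2} (log(312500000)) dθ = log(312500000^(π/2)).

Therefore ∬_D (10/(x^2 + y^2 + 1)) dA = log(312500000^(π/2)).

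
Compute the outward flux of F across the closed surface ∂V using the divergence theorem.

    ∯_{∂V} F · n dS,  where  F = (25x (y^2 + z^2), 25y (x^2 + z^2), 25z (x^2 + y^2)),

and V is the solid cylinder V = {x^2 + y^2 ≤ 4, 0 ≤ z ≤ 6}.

By the divergence theorem,

    ∯_{∂V} F · n dS = ∭_V (∇ · F) dV.

Compute the divergence:
    ∇ · F = ∂F_x/∂x + ∂F_y/∂y + ∂F_z/∂z = 25y^2 + 25z^2 + 25x^2 + 25z^2 + 25x^2 + 25y^2 = 50x^2 + 50y^2 + 50z^2.

In cylindrical coordinates, x = r cos(θ), y = r sin(θ), z = z, dV = r dr dθ dz, with 0 ≤ r ≤ 2, 0 ≤ θ ≤ 2π, 0 ≤ z ≤ 6.

The integrand, after substitution and multiplying by the volume element, becomes (50r^2 + 50z^2) · r, so

    ∭_V (∇·F) dV = ∫_0^{2π} ∫_0^{2} ∫_0^{6} (50r^2 + 50z^2) · r dz dr dθ.

Inner (z from 0 to 6): 300r (r^2 + 12).
Middle (r from 0 to 2): 8400.
Outer (θ from 0 to 2π): 16800π.

Therefore ∯_{∂V} F · n dS = 16800π.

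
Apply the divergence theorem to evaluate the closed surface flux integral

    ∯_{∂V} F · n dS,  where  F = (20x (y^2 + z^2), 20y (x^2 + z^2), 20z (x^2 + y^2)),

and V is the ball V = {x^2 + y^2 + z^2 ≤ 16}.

By the divergence theorem,

    ∯_{∂V} F · n dS = ∭_V (∇ · F) dV.

Compute the divergence:
    ∇ · F = ∂F_x/∂x + ∂F_y/∂y + ∂F_z/∂z = 20y^2 + 20z^2 + 20x^2 + 20z^2 + 20x^2 + 20y^2 = 40x^2 + 40y^2 + 40z^2.

In spherical coordinates, x = ρ sin(φ) cos(θ), y = ρ sin(φ) sin(θ), z = ρ cos(φ), dV = ρ^2 sin(φ) dρ dφ dθ, with 0 ≤ ρ ≤ 4, 0 ≤ φ ≤ π, 0 ≤ θ ≤ 2π.

The integrand, after substitution and multiplying by the volume element, becomes (40ρ^2) · ρ^2 sin(φ), so

    ∭_V (∇·F) dV = ∫_0^{2π} ∫_0^{π} ∫_0^{4} (40ρ^2) · ρ^2 sin(φ) dρ dφ dθ.

Inner (ρ from 0 to 4): 8192sin(φ).
Middle (φ from 0 to π): 16384.
Outer (θ from 0 to 2π): 32768π.

Therefore ∯_{∂V} F · n dS = 32768π.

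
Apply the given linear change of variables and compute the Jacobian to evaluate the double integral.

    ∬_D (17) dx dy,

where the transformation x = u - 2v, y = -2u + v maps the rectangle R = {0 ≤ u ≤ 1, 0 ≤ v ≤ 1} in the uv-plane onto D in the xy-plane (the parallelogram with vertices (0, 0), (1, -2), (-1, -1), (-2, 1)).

Compute the Jacobian determinant of (x, y) with respect to (u, v):

    ∂(x,y)/∂(u,v) = | 1  -2 | = (1)(1) - (-2)(-2) = -3.
                   | -2  1 |

Its absolute value is |J| = 3 (the area scaling factor).

Substituting x = u - 2v, y = -2u + v into the integrand,

    17 → 17,

so the integral becomes

    ∬_R (17) · |J| du dv = ∫_0^1 ∫_0^1 (51) dv du.

Inner (v): 51.
Outer (u): 51.

Therefore ∬_D (17) dx dy = 51.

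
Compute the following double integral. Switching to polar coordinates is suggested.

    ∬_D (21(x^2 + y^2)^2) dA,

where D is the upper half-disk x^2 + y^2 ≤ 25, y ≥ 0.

The region D is 0 ≤ r ≤ 5, 0 ≤ θ ≤ π in polar coordinates, where x = r cos(θ), y = r sin(θ), and dA = r dr dθ.

Under the substitution, the integrand becomes 21r^4, so

    ∬_D (21(x^2 + y^2)^2) dA = ∫_{0}^{π} ∫_{0}^{5} (21r^4) · r dr dθ.

Inner integral (in r): ∫_{0}^{5} (21r^4) · r dr = 109375/2.

Outer integral (in θ): ∫_{0}^{π} (109375/2) dθ = 109375π/2.

Therefore ∬_D (21(x^2 + y^2)^2) dA = 109375π/2.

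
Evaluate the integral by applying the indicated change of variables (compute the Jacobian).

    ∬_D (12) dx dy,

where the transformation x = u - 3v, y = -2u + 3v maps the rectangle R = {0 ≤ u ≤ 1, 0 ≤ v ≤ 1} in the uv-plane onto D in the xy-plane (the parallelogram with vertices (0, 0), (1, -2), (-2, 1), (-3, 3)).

Compute the Jacobian determinant of (x, y) with respect to (u, v):

    ∂(x,y)/∂(u,v) = | 1  -3 | = (1)(3) - (-3)(-2) = -3.
                   | -2  3 |

Its absolute value is |J| = 3 (the area scaling factor).

Substituting x = u - 3v, y = -2u + 3v into the integrand,

    12 → 12,

so the integral becomes

    ∬_R (12) · |J| du dv = ∫_0^1 ∫_0^1 (36) dv du.

Inner (v): 36.
Outer (u): 36.

Therefore ∬_D (12) dx dy = 36.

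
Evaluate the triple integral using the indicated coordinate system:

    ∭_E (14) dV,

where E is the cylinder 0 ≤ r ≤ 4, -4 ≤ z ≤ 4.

In cylindrical coordinates, x = r cos(θ), y = r sin(θ), z = z, and dV = r dr dθ dz.

The integrand becomes 14, so

    ∭_E (14) dV = ∫_{0}^{2π} ∫_{0}^{4} ∫_{-4}^{4} (14) · r dz dr dθ.

Inner (z): 112r.
Middle (r from 0 to 4): 896.
Outer (θ): 1792π.

Therefore the triple integral equals 1792π.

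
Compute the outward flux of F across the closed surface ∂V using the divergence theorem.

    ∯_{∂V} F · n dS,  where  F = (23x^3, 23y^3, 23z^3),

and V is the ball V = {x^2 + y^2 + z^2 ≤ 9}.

By the divergence theorem,

    ∯_{∂V} F · n dS = ∭_V (∇ · F) dV.

Compute the divergence:
    ∇ · F = ∂F_x/∂x + ∂F_y/∂y + ∂F_z/∂z = 69x^2 + 69y^2 + 69z^2.

In spherical coordinates, x = ρ sin(φ) cos(θ), y = ρ sin(φ) sin(θ), z = ρ cos(φ), dV = ρ^2 sin(φ) dρ dφ dθ, with 0 ≤ ρ ≤ 3, 0 ≤ φ ≤ π, 0 ≤ θ ≤ 2π.

The integrand, after substitution and multiplying by the volume element, becomes (69ρ^2) · ρ^2 sin(φ), so

    ∭_V (∇·F) dV = ∫_0^{2π} ∫_0^{π} ∫_0^{3} (69ρ^2) · ρ^2 sin(φ) dρ dφ dθ.

Inner (ρ from 0 to 3): 16767sin(φ)/5.
Middle (φ from 0 to π): 33534/5.
Outer (θ from 0 to 2π): 67068π/5.

Therefore ∯_{∂V} F · n dS = 67068π/5.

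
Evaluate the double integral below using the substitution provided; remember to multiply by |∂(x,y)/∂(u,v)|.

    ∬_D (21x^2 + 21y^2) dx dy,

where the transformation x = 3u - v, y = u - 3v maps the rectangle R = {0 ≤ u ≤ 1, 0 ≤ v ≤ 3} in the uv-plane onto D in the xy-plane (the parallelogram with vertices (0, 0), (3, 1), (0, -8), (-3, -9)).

Compute the Jacobian determinant of (x, y) with respect to (u, v):

    ∂(x,y)/∂(u,v) = | 3  -1 | = (3)(-3) - (-1)(1) = -8.
                   | 1  -3 |

Its absolute value is |J| = 8 (the area scaling factor).

Substituting x = 3u - v, y = u - 3v into the integrand,

    21x^2 + 21y^2 → 210u^2 - 252u v + 210v^2,

so the integral becomes

    ∬_R (210u^2 - 252u v + 210v^2) · |J| du dv = ∫_0^1 ∫_0^3 (1680u^2 - 2016u v + 1680v^2) dv du.

Inner (v): 5040u^2 - 9072u + 15120.
Outer (u): 12264.

Therefore ∬_D (21x^2 + 21y^2) dx dy = 12264.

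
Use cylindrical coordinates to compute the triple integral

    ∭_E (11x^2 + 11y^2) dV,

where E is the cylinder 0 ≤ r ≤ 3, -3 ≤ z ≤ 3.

In cylindrical coordinates, x = r cos(θ), y = r sin(θ), z = z, and dV = r dr dθ dz.

The integrand becomes 11r^2, so

    ∭_E (11x^2 + 11y^2) dV = ∫_{0}^{2π} ∫_{0}^{3} ∫_{-3}^{3} (11r^2) · r dz dr dθ.

Inner (z): 66r^3.
Middle (r from 0 to 3): 2673/2.
Outer (θ): 2673π.

Therefore the triple integral equals 2673π.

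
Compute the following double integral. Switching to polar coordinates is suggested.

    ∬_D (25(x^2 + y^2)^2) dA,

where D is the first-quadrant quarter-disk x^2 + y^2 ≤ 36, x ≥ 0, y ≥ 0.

The region D is 0 ≤ r ≤ 6, 0 ≤ θ ≤ π/2 in polar coordinates, where x = r cos(θ), y = r sin(θ), and dA = r dr dθ.

Under the substitution, the integrand becomes 25r^4, so

    ∬_D (25(x^2 + y^2)^2) dA = ∫_{0}^{π/2} ∫_{0}^{6} (25r^4) · r dr dθ.

Inner integral (in r): ∫_{0}^{6} (25r^4) · r dr = 194400.

Outer integral (in θ): ∫_{0}^{π/2} (194400) dθ = 97200π.

Therefore ∬_D (25(x^2 + y^2)^2) dA = 97200π.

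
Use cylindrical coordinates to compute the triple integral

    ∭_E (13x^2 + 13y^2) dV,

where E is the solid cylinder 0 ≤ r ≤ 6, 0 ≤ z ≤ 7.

In cylindrical coordinates, x = r cos(θ), y = r sin(θ), z = z, and dV = r dr dθ dz.

The integrand becomes 13r^2, so

    ∭_E (13x^2 + 13y^2) dV = ∫_{0}^{2π} ∫_{0}^{6} ∫_{0}^{7} (13r^2) · r dz dr dθ.

Inner (z): 91r^3.
Middle (r from 0 to 6): 29484.
Outer (θ): 58968π.

Therefore the triple integral equals 58968π.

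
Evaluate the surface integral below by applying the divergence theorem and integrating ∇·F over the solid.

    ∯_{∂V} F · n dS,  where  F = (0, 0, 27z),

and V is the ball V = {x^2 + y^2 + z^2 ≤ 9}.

By the divergence theorem,

    ∯_{∂V} F · n dS = ∭_V (∇ · F) dV.

Compute the divergence:
    ∇ · F = ∂F_x/∂x + ∂F_y/∂y + ∂F_z/∂z = 0 + 0 + 27 = 27.

In spherical coordinates, x = ρ sin(φ) cos(θ), y = ρ sin(φ) sin(θ), z = ρ cos(φ), dV = ρ^2 sin(φ) dρ dφ dθ, with 0 ≤ ρ ≤ 3, 0 ≤ φ ≤ π, 0 ≤ θ ≤ 2π.

The integrand, after substitution and multiplying by the volume element, becomes (27) · ρ^2 sin(φ), so

    ∭_V (∇·F) dV = ∫_0^{2π} ∫_0^{π} ∫_0^{3} (27) · ρ^2 sin(φ) dρ dφ dθ.

Inner (ρ from 0 to 3): 243sin(φ).
Middle (φ from 0 to π): 486.
Outer (θ from 0 to 2π): 972π.

Therefore ∯_{∂V} F · n dS = 972π.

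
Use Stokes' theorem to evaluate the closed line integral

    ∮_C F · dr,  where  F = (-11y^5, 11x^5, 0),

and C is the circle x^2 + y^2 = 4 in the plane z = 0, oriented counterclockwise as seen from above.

Let S be the flat disk x^2 + y^2 ≤ 4 in the plane z = 0, with upward unit normal n̂ = ẑ. By Stokes' theorem,

    ∮_C F · dr = ∬_S (∇ × F) · n̂ dS = ∬_D (curl F)_z dA,

where D is the disk x^2 + y^2 ≤ 4.

Compute the curl of F = (-11y^5, 11x^5, 0):
    (∇ × F)_x = ∂F_z/∂y - ∂F_y/∂z = 0,
    (∇ × F)_y = ∂F_x/∂z - ∂F_z/∂x = 0,
    (∇ × F)_z = ∂F_y/∂x - ∂F_x/∂y = 55x^4 + 55y^4.

On z = 0, (curl F)_z = 55x^4 + 55y^4.

Convert to polar (x = r cos θ, y = r sin θ, dA = r dr dθ); the integrand becomes 55r^4(sin(θ)^4 + cos(θ)^4), so

    ∬_D (curl F)_z dA = ∫_0^{2π} ∫_0^{2} (55r^4(sin(θ)^4 + cos(θ)^4)) · r dr dθ.

Inner (r from 0 to 2): 1760sin(θ)^4/3 + 1760cos(θ)^4/3.
Outer (θ from 0 to 2π): 880π.

Therefore ∮_C F · dr = 880π.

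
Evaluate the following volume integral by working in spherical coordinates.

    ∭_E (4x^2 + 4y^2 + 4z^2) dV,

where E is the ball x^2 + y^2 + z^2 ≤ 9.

In spherical coordinates, x = ρ sin(φ) cos(θ), y = ρ sin(φ) sin(θ), z = ρ cos(φ), and dV = ρ^2 sin(φ) dρ dφ dθ.

The integrand becomes 4ρ^2, so

    ∭_E (4x^2 + 4y^2 + 4z^2) dV = ∫_{0}^{2π} ∫_{0}^{π} ∫_{0}^{3} (4ρ^2) · ρ^2 sin(φ) dρ dφ dθ.

Inner (ρ): 972sin(φ)/5.
Middle (φ): 1944/5.
Outer (θ): 3888π/5.

Therefore the triple integral equals 3888π/5.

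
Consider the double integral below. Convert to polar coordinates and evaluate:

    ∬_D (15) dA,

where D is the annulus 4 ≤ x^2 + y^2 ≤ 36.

The region D is 2 ≤ r ≤ 6, 0 ≤ θ ≤ 2π in polar coordinates, where x = r cos(θ), y = r sin(θ), and dA = r dr dθ.

Under the substitution, the integrand becomes 15, so

    ∬_D (15) dA = ∫_{0}^{2π} ∫_{2}^{6} (15) · r dr dθ.

Inner integral (in r): ∫_{2}^{6} (15) · r dr = 240.

Outer integral (in θ): ∫_{0}^{2π} (240) dθ = 480π.

Therefore ∬_D (15) dA = 480π.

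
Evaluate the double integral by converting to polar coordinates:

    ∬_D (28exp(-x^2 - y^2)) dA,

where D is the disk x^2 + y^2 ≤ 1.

The region D is 0 ≤ r ≤ 1, 0 ≤ θ ≤ 2π in polar coordinates, where x = r cos(θ), y = r sin(θ), and dA = r dr dθ.

Under the substitution, the integrand becomes 28exp(-r^2), so

    ∬_D (28exp(-x^2 - y^2)) dA = ∫_{0}^{2π} ∫_{0}^{1} (28exp(-r^2)) · r dr dθ.

Inner integral (in r): ∫_{0}^{1} (28exp(-r^2)) · r dr = 14 - 14exp(-1).

Outer integral (in θ): ∫_{0}^{2π} (14 - 14exp(-1)) dθ = -28π exp(-1) + 28π.

Therefore ∬_D (28exp(-x^2 - y^2)) dA = -28π exp(-1) + 28π.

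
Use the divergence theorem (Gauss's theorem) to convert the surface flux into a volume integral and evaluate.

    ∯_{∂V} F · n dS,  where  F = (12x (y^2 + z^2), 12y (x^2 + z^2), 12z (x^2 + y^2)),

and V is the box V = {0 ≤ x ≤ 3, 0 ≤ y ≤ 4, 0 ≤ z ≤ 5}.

By the divergence theorem,

    ∯_{∂V} F · n dS = ∭_V (∇ · F) dV.

Compute the divergence:
    ∇ · F = ∂F_x/∂x + ∂F_y/∂y + ∂F_z/∂z = 12y^2 + 12z^2 + 12x^2 + 12z^2 + 12x^2 + 12y^2 = 24x^2 + 24y^2 + 24z^2.

V is a rectangular box, so dV = dx dy dz with 0 ≤ x ≤ 3, 0 ≤ y ≤ 4, 0 ≤ z ≤ 5.

Integrate (24x^2 + 24y^2 + 24z^2) over V as an iterated integral:

    ∭_V (∇·F) dV = ∫_0^{3} ∫_0^{4} ∫_0^{5} (24x^2 + 24y^2 + 24z^2) dz dy dx.

Inner (z from 0 to 5): 120x^2 + 120y^2 + 1000.
Middle (y from 0 to 4): 480x^2 + 6560.
Outer (x from 0 to 3): 24000.

Therefore ∯_{∂V} F · n dS = 24000.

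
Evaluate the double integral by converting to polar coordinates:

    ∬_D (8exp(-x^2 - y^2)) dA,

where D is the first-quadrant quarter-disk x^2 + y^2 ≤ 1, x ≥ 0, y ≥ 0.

The region D is 0 ≤ r ≤ 1, 0 ≤ θ ≤ π/2 in polar coordinates, where x = r cos(θ), y = r sin(θ), and dA = r dr dθ.

Under the substitution, the integrand becomes 8exp(-r^2), so

    ∬_D (8exp(-x^2 - y^2)) dA = ∫_{0}^{π/2} ∫_{0}^{1} (8exp(-r^2)) · r dr dθ.

Inner integral (in r): ∫_{0}^{1} (8exp(-r^2)) · r dr = 4 - 4exp(-1).

Outer integral (in θ): ∫_{0}^{π/2} (4 - 4exp(-1)) dθ = -2π exp(-1) + 2π.

Therefore ∬_D (8exp(-x^2 - y^2)) dA = -2π exp(-1) + 2π.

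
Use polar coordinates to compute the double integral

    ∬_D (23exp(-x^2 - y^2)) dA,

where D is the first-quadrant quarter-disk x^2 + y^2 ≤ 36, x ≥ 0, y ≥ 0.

The region D is 0 ≤ r ≤ 6, 0 ≤ θ ≤ π/2 in polar coordinates, where x = r cos(θ), y = r sin(θ), and dA = r dr dθ.

Under the substitution, the integrand becomes 23exp(-r^2), so

    ∬_D (23exp(-x^2 - y^2)) dA = ∫_{0}^{π/2} ∫_{0}^{6} (23exp(-r^2)) · r dr dθ.

Inner integral (in r): ∫_{0}^{6} (23exp(-r^2)) · r dr = 23/2 - 23exp(-36)/2.

Outer integral (in θ): ∫_{0}^{π/2} (23/2 - 23exp(-36)/2) dθ = -23π (1 - exp(36))exp(-36)/4.

Therefore ∬_D (23exp(-x^2 - y^2)) dA = -23π (1 - exp(36))exp(-36)/4.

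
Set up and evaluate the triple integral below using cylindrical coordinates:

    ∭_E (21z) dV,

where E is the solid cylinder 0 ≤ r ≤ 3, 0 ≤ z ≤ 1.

In cylindrical coordinates, x = r cos(θ), y = r sin(θ), z = z, and dV = r dr dθ dz.

The integrand becomes 21z, so

    ∭_E (21z) dV = ∫_{0}^{2π} ∫_{0}^{3} ∫_{0}^{1} (21z) · r dz dr dθ.

Inner (z): 21r/2.
Middle (r from 0 to 3): 189/4.
Outer (θ): 189π/2.

Therefore the triple integral equals 189π/2.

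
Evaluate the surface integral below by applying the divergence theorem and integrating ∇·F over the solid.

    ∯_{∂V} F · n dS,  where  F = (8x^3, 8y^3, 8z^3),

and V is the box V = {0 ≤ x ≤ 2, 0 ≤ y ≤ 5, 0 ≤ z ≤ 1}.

By the divergence theorem,

    ∯_{∂V} F · n dS = ∭_V (∇ · F) dV.

Compute the divergence:
    ∇ · F = ∂F_x/∂x + ∂F_y/∂y + ∂F_z/∂z = 24x^2 + 24y^2 + 24z^2.

V is a rectangular box, so dV = dx dy dz with 0 ≤ x ≤ 2, 0 ≤ y ≤ 5, 0 ≤ z ≤ 1.

Integrate (24x^2 + 24y^2 + 24z^2) over V as an iterated integral:

    ∭_V (∇·F) dV = ∫_0^{2} ∫_0^{5} ∫_0^{1} (24x^2 + 24y^2 + 24z^2) dz dy dx.

Inner (z from 0 to 1): 24x^2 + 24y^2 + 8.
Middle (y from 0 to 5): 120x^2 + 1040.
Outer (x from 0 to 2): 2400.

Therefore ∯_{∂V} F · n dS = 2400.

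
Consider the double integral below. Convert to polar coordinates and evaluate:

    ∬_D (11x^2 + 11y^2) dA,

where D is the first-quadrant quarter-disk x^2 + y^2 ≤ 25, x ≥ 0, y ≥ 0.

The region D is 0 ≤ r ≤ 5, 0 ≤ θ ≤ π/2 in polar coordinates, where x = r cos(θ), y = r sin(θ), and dA = r dr dθ.

Under the substitution, the integrand becomes 11r^2, so

    ∬_D (11x^2 + 11y^2) dA = ∫_{0}^{π/2} ∫_{0}^{5} (11r^2) · r dr dθ.

Inner integral (in r): ∫_{0}^{5} (11r^2) · r dr = 6875/4.

Outer integral (in θ): ∫_{0}^{π/2} (6875/4) dθ = 6875π/8.

Therefore ∬_D (11x^2 + 11y^2) dA = 6875π/8.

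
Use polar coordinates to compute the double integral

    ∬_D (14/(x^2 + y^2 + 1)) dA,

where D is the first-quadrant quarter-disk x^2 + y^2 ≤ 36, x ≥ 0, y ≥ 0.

The region D is 0 ≤ r ≤ 6, 0 ≤ θ ≤ π/2 in polar coordinates, where x = r cos(θ), y = r sin(θ), and dA = r dr dθ.

Under the substitution, the integrand becomes 14/(r^2 + 1), so

    ∬_D (14/(x^2 + y^2 + 1)) dA = ∫_{0}^{π/2} ∫_{0}^{6} (14/(r^2 + 1)) · r dr dθ.

Inner integral (in r): ∫_{0}^{6} (14/(r^2 + 1)) · r dr = log(94931877133).

Outer integral (in θ): ∫_{0}^{π/2} (log(94931877133)) dθ = log(94931877133^(π/2)).

Therefore ∬_D (14/(x^2 + y^2 + 1)) dA = log(94931877133^(π/2)).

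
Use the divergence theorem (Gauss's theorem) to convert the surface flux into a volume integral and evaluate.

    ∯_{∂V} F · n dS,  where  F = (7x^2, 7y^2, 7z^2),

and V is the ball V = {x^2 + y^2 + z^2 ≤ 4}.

By the divergence theorem,

    ∯_{∂V} F · n dS = ∭_V (∇ · F) dV.

Compute the divergence:
    ∇ · F = ∂F_x/∂x + ∂F_y/∂y + ∂F_z/∂z = 14x + 14y + 14z.

In spherical coordinates, x = ρ sin(φ) cos(θ), y = ρ sin(φ) sin(θ), z = ρ cos(φ), dV = ρ^2 sin(φ) dρ dφ dθ, with 0 ≤ ρ ≤ 2, 0 ≤ φ ≤ π, 0 ≤ θ ≤ 2π.

The integrand, after substitution and multiplying by the volume element, becomes (14ρ (sqrt(2)sin(φ)sin(θ + π/4) + cos(φ))) · ρ^2 sin(φ), so

    ∭_V (∇·F) dV = ∫_0^{2π} ∫_0^{π} ∫_0^{2} (14ρ (sqrt(2)sin(φ)sin(θ + π/4) + cos(φ))) · ρ^2 sin(φ) dρ dφ dθ.

Inner (ρ from 0 to 2): 56(sqrt(2)sin(φ)sin(θ + π/4) + cos(φ))sin(φ).
Middle (φ from 0 to π): 28sqrt(2)π sin(θ + π/4).
Outer (θ from 0 to 2π): 0.

Therefore ∯_{∂V} F · n dS = 0.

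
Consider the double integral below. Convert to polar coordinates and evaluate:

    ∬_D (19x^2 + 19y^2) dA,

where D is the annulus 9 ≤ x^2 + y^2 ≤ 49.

The region D is 3 ≤ r ≤ 7, 0 ≤ θ ≤ 2π in polar coordinates, where x = r cos(θ), y = r sin(θ), and dA = r dr dθ.

Under the substitution, the integrand becomes 19r^2, so

    ∬_D (19x^2 + 19y^2) dA = ∫_{0}^{2π} ∫_{3}^{7} (19r^2) · r dr dθ.

Inner integral (in r): ∫_{3}^{7} (19r^2) · r dr = 11020.

Outer integral (in θ): ∫_{0}^{2π} (11020) dθ = 22040π.

Therefore ∬_D (19x^2 + 19y^2) dA = 22040π.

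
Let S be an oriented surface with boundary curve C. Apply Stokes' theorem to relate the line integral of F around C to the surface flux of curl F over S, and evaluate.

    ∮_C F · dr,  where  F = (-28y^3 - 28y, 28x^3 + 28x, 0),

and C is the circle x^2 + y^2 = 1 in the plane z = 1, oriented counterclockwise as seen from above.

Let S be the flat disk x^2 + y^2 ≤ 1 in the plane z = 1, with upward unit normal n̂ = ẑ. By Stokes' theorem,

    ∮_C F · dr = ∬_S (∇ × F) · n̂ dS = ∬_D (curl F)_z dA,

where D is the disk x^2 + y^2 ≤ 1.

Compute the curl of F = (-28y^3 - 28y, 28x^3 + 28x, 0):
    (∇ × F)_x = ∂F_z/∂y - ∂F_y/∂z = 0,
    (∇ × F)_y = ∂F_x/∂z - ∂F_z/∂x = 0,
    (∇ × F)_z = ∂F_y/∂x - ∂F_x/∂y = 84x^2 + 84y^2 + 56.

On z = 1, (curl F)_z = 84x^2 + 84y^2 + 56.

Convert to polar (x = r cos θ, y = r sin θ, dA = r dr dθ); the integrand becomes 84r^2 + 56, so

    ∬_D (curl F)_z dA = ∫_0^{2π} ∫_0^{1} (84r^2 + 56) · r dr dθ.

Inner (r from 0 to 1): 49.
Outer (θ from 0 to 2π): 98π.

Therefore ∮_C F · dr = 98π.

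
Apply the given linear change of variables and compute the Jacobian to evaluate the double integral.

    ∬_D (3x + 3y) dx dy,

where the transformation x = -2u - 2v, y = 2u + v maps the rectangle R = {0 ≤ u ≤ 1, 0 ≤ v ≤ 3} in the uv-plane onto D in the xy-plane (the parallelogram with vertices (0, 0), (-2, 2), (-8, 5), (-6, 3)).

Compute the Jacobian determinant of (x, y) with respect to (u, v):

    ∂(x,y)/∂(u,v) = | -2  -2 | = (-2)(1) - (-2)(2) = 2.
                   | 2  1 |

Its absolute value is |J| = 2 (the area scaling factor).

Substituting x = -2u - 2v, y = 2u + v into the integrand,

    3x + 3y → -3v,

so the integral becomes

    ∬_R (-3v) · |J| du dv = ∫_0^1 ∫_0^3 (-6v) dv du.

Inner (v): -27.
Outer (u): -27.

Therefore ∬_D (3x + 3y) dx dy = -27.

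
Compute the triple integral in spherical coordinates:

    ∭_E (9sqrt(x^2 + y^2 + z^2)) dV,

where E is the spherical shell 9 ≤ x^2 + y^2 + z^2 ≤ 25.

In spherical coordinates, x = ρ sin(φ) cos(θ), y = ρ sin(φ) sin(θ), z = ρ cos(φ), and dV = ρ^2 sin(φ) dρ dφ dθ.

The integrand becomes 9ρ, so

    ∭_E (9sqrt(x^2 + y^2 + z^2)) dV = ∫_{0}^{2π} ∫_{0}^{π} ∫_{3}^{5} (9ρ) · ρ^2 sin(φ) dρ dφ dθ.

Inner (ρ): 1224sin(φ).
Middle (φ): 2448.
Outer (θ): 4896π.

Therefore the triple integral equals 4896π.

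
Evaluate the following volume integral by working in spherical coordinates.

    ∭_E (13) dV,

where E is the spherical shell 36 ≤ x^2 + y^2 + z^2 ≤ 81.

In spherical coordinates, x = ρ sin(φ) cos(θ), y = ρ sin(φ) sin(θ), z = ρ cos(φ), and dV = ρ^2 sin(φ) dρ dφ dθ.

The integrand becomes 13, so

    ∭_E (13) dV = ∫_{0}^{2π} ∫_{0}^{π} ∫_{6}^{9} (13) · ρ^2 sin(φ) dρ dφ dθ.

Inner (ρ): 2223sin(φ).
Middle (φ): 4446.
Outer (θ): 8892π.

Therefore the triple integral equals 8892π.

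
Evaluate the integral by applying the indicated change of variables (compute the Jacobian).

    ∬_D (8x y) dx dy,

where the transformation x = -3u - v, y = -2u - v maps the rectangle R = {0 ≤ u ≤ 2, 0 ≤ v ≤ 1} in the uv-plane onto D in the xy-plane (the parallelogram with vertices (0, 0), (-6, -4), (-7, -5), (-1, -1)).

Compute the Jacobian determinant of (x, y) with respect to (u, v):

    ∂(x,y)/∂(u,v) = | -3  -1 | = (-3)(-1) - (-1)(-2) = 1.
                   | -2  -1 |

Its absolute value is |J| = 1 (the area scaling factor).

Substituting x = -3u - v, y = -2u - v into the integrand,

    8x y → 48u^2 + 40u v + 8v^2,

so the integral becomes

    ∬_R (48u^2 + 40u v + 8v^2) · |J| du dv = ∫_0^2 ∫_0^1 (48u^2 + 40u v + 8v^2) dv du.

Inner (v): 48u^2 + 20u + 8/3.
Outer (u): 520/3.

Therefore ∬_D (8x y) dx dy = 520/3.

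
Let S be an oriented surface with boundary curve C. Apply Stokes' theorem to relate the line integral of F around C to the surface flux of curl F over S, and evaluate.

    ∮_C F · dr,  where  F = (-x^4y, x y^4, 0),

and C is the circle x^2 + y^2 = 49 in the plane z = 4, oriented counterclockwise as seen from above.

Let S be the flat disk x^2 + y^2 ≤ 49 in the plane z = 4, with upward unit normal n̂ = ẑ. By Stokes' theorem,

    ∮_C F · dr = ∬_S (∇ × F) · n̂ dS = ∬_D (curl F)_z dA,

where D is the disk x^2 + y^2 ≤ 49.

Compute the curl of F = (-x^4y, x y^4, 0):
    (∇ × F)_x = ∂F_z/∂y - ∂F_y/∂z = 0,
    (∇ × F)_y = ∂F_x/∂z - ∂F_z/∂x = 0,
    (∇ × F)_z = ∂F_y/∂x - ∂F_x/∂y = x^4 + y^4.

On z = 4, (curl F)_z = x^4 + y^4.

Convert to polar (x = r cos θ, y = r sin θ, dA = r dr dθ); the integrand becomes r^4(sin(θ)^4 + cos(θ)^4), so

    ∬_D (curl F)_z dA = ∫_0^{2π} ∫_0^{7} (r^4(sin(θ)^4 + cos(θ)^4)) · r dr dθ.

Inner (r from 0 to 7): 117649sin(θ)^4/6 + 117649cos(θ)^4/6.
Outer (θ from 0 to 2π): 117649π/4.

Therefore ∮_C F · dr = 117649π/4.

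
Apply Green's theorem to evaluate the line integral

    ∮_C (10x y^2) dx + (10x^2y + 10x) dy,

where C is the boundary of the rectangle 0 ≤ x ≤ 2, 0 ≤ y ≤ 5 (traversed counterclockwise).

Green's theorem converts the closed line integral into a double integral over the enclosed region D:

    ∮_C P dx + Q dy = ∬_D (∂Q/∂x - ∂P/∂y) dA.

Here P = 10x y^2, Q = 10x^2y + 10x, so

    ∂Q/∂x = 20x y + 10,    ∂P/∂y = 20x y,
    ∂Q/∂x - ∂P/∂y = 10.

D is the region 0 ≤ x ≤ 2, 0 ≤ y ≤ 5. Evaluating the double integral:

    ∬_D (10) dA = ∫_0^{2} ∫_0^{5} (10) dy dx.

Inner (y from 0 to 5): 50.
Outer (x from 0 to 2): 100.

Therefore ∮_C P dx + Q dy = 100.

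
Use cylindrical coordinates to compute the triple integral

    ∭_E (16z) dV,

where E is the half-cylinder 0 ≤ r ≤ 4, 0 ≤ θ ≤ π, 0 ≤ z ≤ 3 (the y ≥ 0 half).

In cylindrical coordinates, x = r cos(θ), y = r sin(θ), z = z, and dV = r dr dθ dz.

The integrand becomes 16z, so

    ∭_E (16z) dV = ∫_{0}^{π} ∫_{0}^{4} ∫_{0}^{3} (16z) · r dz dr dθ.

Inner (z): 72r.
Middle (r from 0 to 4): 576.
Outer (θ): 576π.

Therefore the triple integral equals 576π.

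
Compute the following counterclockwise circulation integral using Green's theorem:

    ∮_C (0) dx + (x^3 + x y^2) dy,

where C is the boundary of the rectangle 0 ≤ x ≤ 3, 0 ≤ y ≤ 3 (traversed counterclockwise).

Green's theorem converts the closed line integral into a double integral over the enclosed region D:

    ∮_C P dx + Q dy = ∬_D (∂Q/∂x - ∂P/∂y) dA.

Here P = 0, Q = x^3 + x y^2, so

    ∂Q/∂x = 3x^2 + y^2,    ∂P/∂y = 0,
    ∂Q/∂x - ∂P/∂y = 3x^2 + y^2.

D is the region 0 ≤ x ≤ 3, 0 ≤ y ≤ 3. Evaluating the double integral:

    ∬_D (3x^2 + y^2) dA = ∫_0^{3} ∫_0^{3} (3x^2 + y^2) dy dx.

Inner (y from 0 to 3): 9x^2 + 9.
Outer (x from 0 to 3): 108.

Therefore ∮_C P dx + Q dy = 108.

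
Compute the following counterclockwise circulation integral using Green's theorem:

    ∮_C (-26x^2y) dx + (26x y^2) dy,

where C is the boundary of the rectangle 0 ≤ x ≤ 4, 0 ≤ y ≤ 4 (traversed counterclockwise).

Green's theorem converts the closed line integral into a double integral over the enclosed region D:

    ∮_C P dx + Q dy = ∬_D (∂Q/∂x - ∂P/∂y) dA.

Here P = -26x^2y, Q = 26x y^2, so

    ∂Q/∂x = 26y^2,    ∂P/∂y = -26x^2,
    ∂Q/∂x - ∂P/∂y = 26x^2 + 26y^2.

D is the region 0 ≤ x ≤ 4, 0 ≤ y ≤ 4. Evaluating the double integral:

    ∬_D (26x^2 + 26y^2) dA = ∫_0^{4} ∫_0^{4} (26x^2 + 26y^2) dy dx.

Inner (y from 0 to 4): 104x^2 + 1664/3.
Outer (x from 0 to 4): 13312/3.

Therefore ∮_C P dx + Q dy = 13312/3.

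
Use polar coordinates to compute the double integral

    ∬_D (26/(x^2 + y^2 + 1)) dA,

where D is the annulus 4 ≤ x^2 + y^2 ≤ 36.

The region D is 2 ≤ r ≤ 6, 0 ≤ θ ≤ 2π in polar coordinates, where x = r cos(θ), y = r sin(θ), and dA = r dr dθ.

Under the substitution, the integrand becomes 26/(r^2 + 1), so

    ∬_D (26/(x^2 + y^2 + 1)) dA = ∫_{0}^{2π} ∫_{2}^{6} (26/(r^2 + 1)) · r dr dθ.

Inner integral (in r): ∫_{2}^{6} (26/(r^2 + 1)) · r dr = log(243569224216081305397/1220703125).

Outer integral (in θ): ∫_{0}^{2π} (log(243569224216081305397/1220703125)) dθ = log((243569224216081305397/1220703125)^(2π)).

Therefore ∬_D (26/(x^2 + y^2 + 1)) dA = log((243569224216081305397/1220703125)^(2π)).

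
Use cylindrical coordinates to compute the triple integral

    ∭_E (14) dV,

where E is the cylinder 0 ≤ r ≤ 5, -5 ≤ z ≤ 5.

In cylindrical coordinates, x = r cos(θ), y = r sin(θ), z = z, and dV = r dr dθ dz.

The integrand becomes 14, so

    ∭_E (14) dV = ∫_{0}^{2π} ∫_{0}^{5} ∫_{-5}^{5} (14) · r dz dr dθ.

Inner (z): 140r.
Middle (r from 0 to 5): 1750.
Outer (θ): 3500π.

Therefore the triple integral equals 3500π.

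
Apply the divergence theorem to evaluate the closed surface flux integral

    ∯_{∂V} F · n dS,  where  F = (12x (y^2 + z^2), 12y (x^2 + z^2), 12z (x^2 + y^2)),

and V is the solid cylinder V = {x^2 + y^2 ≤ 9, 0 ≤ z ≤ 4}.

By the divergence theorem,

    ∯_{∂V} F · n dS = ∭_V (∇ · F) dV.

Compute the divergence:
    ∇ · F = ∂F_x/∂x + ∂F_y/∂y + ∂F_z/∂z = 12y^2 + 12z^2 + 12x^2 + 12z^2 + 12x^2 + 12y^2 = 24x^2 + 24y^2 + 24z^2.

In cylindrical coordinates, x = r cos(θ), y = r sin(θ), z = z, dV = r dr dθ dz, with 0 ≤ r ≤ 3, 0 ≤ θ ≤ 2π, 0 ≤ z ≤ 4.

The integrand, after substitution and multiplying by the volume element, becomes (24r^2 + 24z^2) · r, so

    ∭_V (∇·F) dV = ∫_0^{2π} ∫_0^{3} ∫_0^{4} (24r^2 + 24z^2) · r dz dr dθ.

Inner (z from 0 to 4): 96r^3 + 512r.
Middle (r from 0 to 3): 4248.
Outer (θ from 0 to 2π): 8496π.

Therefore ∯_{∂V} F · n dS = 8496π.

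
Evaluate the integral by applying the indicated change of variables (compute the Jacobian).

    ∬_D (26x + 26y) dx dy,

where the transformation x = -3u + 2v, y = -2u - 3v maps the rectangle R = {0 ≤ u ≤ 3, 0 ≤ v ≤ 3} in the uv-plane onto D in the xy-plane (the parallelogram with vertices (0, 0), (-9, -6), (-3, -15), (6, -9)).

Compute the Jacobian determinant of (x, y) with respect to (u, v):

    ∂(x,y)/∂(u,v) = | -3  2 | = (-3)(-3) - (2)(-2) = 13.
                   | -2  -3 |

Its absolute value is |J| = 13 (the area scaling factor).

Substituting x = -3u + 2v, y = -2u - 3v into the integrand,

    26x + 26y → -130u - 26v,

so the integral becomes

    ∬_R (-130u - 26v) · |J| du dv = ∫_0^3 ∫_0^3 (-1690u - 338v) dv du.

Inner (v): -5070u - 1521.
Outer (u): -27378.

Therefore ∬_D (26x + 26y) dx dy = -27378.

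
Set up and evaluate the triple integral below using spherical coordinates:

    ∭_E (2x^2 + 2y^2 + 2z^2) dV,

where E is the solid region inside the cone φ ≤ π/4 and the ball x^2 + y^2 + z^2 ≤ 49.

In spherical coordinates, x = ρ sin(φ) cos(θ), y = ρ sin(φ) sin(θ), z = ρ cos(φ), and dV = ρ^2 sin(φ) dρ dφ dθ.

The integrand becomes 2ρ^2, so

    ∭_E (2x^2 + 2y^2 + 2z^2) dV = ∫_{0}^{2π} ∫_{0}^{π/4} ∫_{0}^{7} (2ρ^2) · ρ^2 sin(φ) dρ dφ dθ.

Inner (ρ): 33614sin(φ)/5.
Middle (φ): 33614/5 - 16807sqrt(2)/5.
Outer (θ): 33614π (2 - sqrt(2))/5.

Therefore the triple integral equals 33614π (2 - sqrt(2))/5.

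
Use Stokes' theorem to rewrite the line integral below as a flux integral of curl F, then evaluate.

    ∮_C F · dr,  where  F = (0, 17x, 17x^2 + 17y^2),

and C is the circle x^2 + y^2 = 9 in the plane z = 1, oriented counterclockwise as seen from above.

Let S be the flat disk x^2 + y^2 ≤ 9 in the plane z = 1, with upward unit normal n̂ = ẑ. By Stokes' theorem,

    ∮_C F · dr = ∬_S (∇ × F) · n̂ dS = ∬_D (curl F)_z dA,

where D is the disk x^2 + y^2 ≤ 9.

Compute the curl of F = (0, 17x, 17x^2 + 17y^2):
    (∇ × F)_x = ∂F_z/∂y - ∂F_y/∂z = 34y,
    (∇ × F)_y = ∂F_x/∂z - ∂F_z/∂x = -34x,
    (∇ × F)_z = ∂F_y/∂x - ∂F_x/∂y = 17.

On z = 1, (curl F)_z = 17.

Convert to polar (x = r cos θ, y = r sin θ, dA = r dr dθ); the integrand becomes 17, so

    ∬_D (curl F)_z dA = ∫_0^{2π} ∫_0^{3} (17) · r dr dθ.

Inner (r from 0 to 3): 153/2.
Outer (θ from 0 to 2π): 153π.

Therefore ∮_C F · dr = 153π.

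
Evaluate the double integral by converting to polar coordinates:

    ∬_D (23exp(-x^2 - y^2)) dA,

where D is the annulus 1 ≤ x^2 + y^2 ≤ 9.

The region D is 1 ≤ r ≤ 3, 0 ≤ θ ≤ 2π in polar coordinates, where x = r cos(θ), y = r sin(θ), and dA = r dr dθ.

Under the substitution, the integrand becomes 23exp(-r^2), so

    ∬_D (23exp(-x^2 - y^2)) dA = ∫_{0}^{2π} ∫_{1}^{3} (23exp(-r^2)) · r dr dθ.

Inner integral (in r): ∫_{1}^{3} (23exp(-r^2)) · r dr = -(23 - 23exp(8))exp(-9)/2.

Outer integral (in θ): ∫_{0}^{2π} (-(23 - 23exp(8))exp(-9)/2) dθ = -23π (1 - exp(8))exp(-9).

Therefore ∬_D (23exp(-x^2 - y^2)) dA = -23π (1 - exp(8))exp(-9).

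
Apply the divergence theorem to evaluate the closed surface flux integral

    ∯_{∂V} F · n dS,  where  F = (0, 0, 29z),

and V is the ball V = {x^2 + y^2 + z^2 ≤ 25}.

By the divergence theorem,

    ∯_{∂V} F · n dS = ∭_V (∇ · F) dV.

Compute the divergence:
    ∇ · F = ∂F_x/∂x + ∂F_y/∂y + ∂F_z/∂z = 0 + 0 + 29 = 29.

In spherical coordinates, x = ρ sin(φ) cos(θ), y = ρ sin(φ) sin(θ), z = ρ cos(φ), dV = ρ^2 sin(φ) dρ dφ dθ, with 0 ≤ ρ ≤ 5, 0 ≤ φ ≤ π, 0 ≤ θ ≤ 2π.

The integrand, after substitution and multiplying by the volume element, becomes (29) · ρ^2 sin(φ), so

    ∭_V (∇·F) dV = ∫_0^{2π} ∫_0^{π} ∫_0^{5} (29) · ρ^2 sin(φ) dρ dφ dθ.

Inner (ρ from 0 to 5): 3625sin(φ)/3.
Middle (φ from 0 to π): 7250/3.
Outer (θ from 0 to 2π): 14500π/3.

Therefore ∯_{∂V} F · n dS = 14500π/3.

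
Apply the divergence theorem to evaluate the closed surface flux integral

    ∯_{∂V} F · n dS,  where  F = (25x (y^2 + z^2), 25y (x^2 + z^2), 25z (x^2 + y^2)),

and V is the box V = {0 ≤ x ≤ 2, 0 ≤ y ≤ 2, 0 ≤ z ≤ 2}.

By the divergence theorem,

    ∯_{∂V} F · n dS = ∭_V (∇ · F) dV.

Compute the divergence:
    ∇ · F = ∂F_x/∂x + ∂F_y/∂y + ∂F_z/∂z = 25y^2 + 25z^2 + 25x^2 + 25z^2 + 25x^2 + 25y^2 = 50x^2 + 50y^2 + 50z^2.

V is a rectangular box, so dV = dx dy dz with 0 ≤ x ≤ 2, 0 ≤ y ≤ 2, 0 ≤ z ≤ 2.

Integrate (50x^2 + 50y^2 + 50z^2) over V as an iterated integral:

    ∭_V (∇·F) dV = ∫_0^{2} ∫_0^{2} ∫_0^{2} (50x^2 + 50y^2 + 50z^2) dz dy dx.

Inner (z from 0 to 2): 100x^2 + 100y^2 + 400/3.
Middle (y from 0 to 2): 200x^2 + 1600/3.
Outer (x from 0 to 2): 1600.

Therefore ∯_{∂V} F · n dS = 1600.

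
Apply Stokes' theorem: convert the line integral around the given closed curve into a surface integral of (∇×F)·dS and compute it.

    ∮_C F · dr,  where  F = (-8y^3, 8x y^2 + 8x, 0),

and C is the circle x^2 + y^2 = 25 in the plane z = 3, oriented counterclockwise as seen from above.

Let S be the flat disk x^2 + y^2 ≤ 25 in the plane z = 3, with upward unit normal n̂ = ẑ. By Stokes' theorem,

    ∮_C F · dr = ∬_S (∇ × F) · n̂ dS = ∬_D (curl F)_z dA,

where D is the disk x^2 + y^2 ≤ 25.

Compute the curl of F = (-8y^3, 8x y^2 + 8x, 0):
    (∇ × F)_x = ∂F_z/∂y - ∂F_y/∂z = 0,
    (∇ × F)_y = ∂F_x/∂z - ∂F_z/∂x = 0,
    (∇ × F)_z = ∂F_y/∂x - ∂F_x/∂y = 32y^2 + 8.

On z = 3, (curl F)_z = 32y^2 + 8.

Convert to polar (x = r cos θ, y = r sin θ, dA = r dr dθ); the integrand becomes 32r^2sin(θ)^2 + 8, so

    ∬_D (curl F)_z dA = ∫_0^{2π} ∫_0^{5} (32r^2sin(θ)^2 + 8) · r dr dθ.

Inner (r from 0 to 5): 5000sin(θ)^2 + 100.
Outer (θ from 0 to 2π): 5200π.

Therefore ∮_C F · dr = 5200π.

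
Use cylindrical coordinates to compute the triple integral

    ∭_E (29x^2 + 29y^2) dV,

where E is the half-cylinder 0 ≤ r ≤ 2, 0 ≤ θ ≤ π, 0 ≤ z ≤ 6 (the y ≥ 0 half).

In cylindrical coordinates, x = r cos(θ), y = r sin(θ), z = z, and dV = r dr dθ dz.

The integrand becomes 29r^2, so

    ∭_E (29x^2 + 29y^2) dV = ∫_{0}^{π} ∫_{0}^{2} ∫_{0}^{6} (29r^2) · r dz dr dθ.

Inner (z): 174r^3.
Middle (r from 0 to 2): 696.
Outer (θ): 696π.

Therefore the triple integral equals 696π.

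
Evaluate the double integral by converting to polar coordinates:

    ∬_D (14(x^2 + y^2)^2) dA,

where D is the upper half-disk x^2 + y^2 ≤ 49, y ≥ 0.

The region D is 0 ≤ r ≤ 7, 0 ≤ θ ≤ π in polar coordinates, where x = r cos(θ), y = r sin(θ), and dA = r dr dθ.

Under the substitution, the integrand becomes 14r^4, so

    ∬_D (14(x^2 + y^2)^2) dA = ∫_{0}^{π} ∫_{0}^{7} (14r^4) · r dr dθ.

Inner integral (in r): ∫_{0}^{7} (14r^4) · r dr = 823543/3.

Outer integral (in θ): ∫_{0}^{π} (823543/3) dθ = 823543π/3.

Therefore ∬_D (14(x^2 + y^2)^2) dA = 823543π/3.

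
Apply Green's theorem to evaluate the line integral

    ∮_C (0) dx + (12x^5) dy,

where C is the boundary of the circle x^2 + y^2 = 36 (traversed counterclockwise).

Green's theorem converts the closed line integral into a double integral over the enclosed region D:

    ∮_C P dx + Q dy = ∬_D (∂Q/∂x - ∂P/∂y) dA.

Here P = 0, Q = 12x^5, so

    ∂Q/∂x = 60x^4,    ∂P/∂y = 0,
    ∂Q/∂x - ∂P/∂y = 60x^4.

D is the region x^2 + y^2 ≤ 36. Evaluating the double integral:

In polar coordinates (x = r cos θ, y = r sin θ, dA = r dr dθ) the integrand becomes 60r^4cos(θ)^4, so

    ∬_D (60x^4) dA = ∫_0^{2π} ∫_0^{6} (60r^4cos(θ)^4) · r dr dθ.

Inner (r from 0 to 6): 466560cos(θ)^4.
Outer (θ from 0 to 2π): 349920π.

Therefore ∮_C P dx + Q dy = 349920π.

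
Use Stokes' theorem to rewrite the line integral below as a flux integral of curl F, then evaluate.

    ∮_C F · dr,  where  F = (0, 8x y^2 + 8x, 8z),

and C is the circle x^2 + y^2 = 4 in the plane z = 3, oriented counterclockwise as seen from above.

Let S be the flat disk x^2 + y^2 ≤ 4 in the plane z = 3, with upward unit normal n̂ = ẑ. By Stokes' theorem,

    ∮_C F · dr = ∬_S (∇ × F) · n̂ dS = ∬_D (curl F)_z dA,

where D is the disk x^2 + y^2 ≤ 4.

Compute the curl of F = (0, 8x y^2 + 8x, 8z):
    (∇ × F)_x = ∂F_z/∂y - ∂F_y/∂z = 0,
    (∇ × F)_y = ∂F_x/∂z - ∂F_z/∂x = 0,
    (∇ × F)_z = ∂F_y/∂x - ∂F_x/∂y = 8y^2 + 8.

On z = 3, (curl F)_z = 8y^2 + 8.

Convert to polar (x = r cos θ, y = r sin θ, dA = r dr dθ); the integrand becomes 8r^2sin(θ)^2 + 8, so

    ∬_D (curl F)_z dA = ∫_0^{2π} ∫_0^{2} (8r^2sin(θ)^2 + 8) · r dr dθ.

Inner (r from 0 to 2): 32 - 16cos(2θ).
Outer (θ from 0 to 2π): 64π.

Therefore ∮_C F · dr = 64π.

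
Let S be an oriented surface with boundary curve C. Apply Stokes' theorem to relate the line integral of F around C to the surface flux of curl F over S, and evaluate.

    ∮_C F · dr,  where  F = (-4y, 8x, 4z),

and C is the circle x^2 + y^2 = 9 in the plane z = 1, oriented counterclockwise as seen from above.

Let S be the flat disk x^2 + y^2 ≤ 9 in the plane z = 1, with upward unit normal n̂ = ẑ. By Stokes' theorem,

    ∮_C F · dr = ∬_S (∇ × F) · n̂ dS = ∬_D (curl F)_z dA,

where D is the disk x^2 + y^2 ≤ 9.

Compute the curl of F = (-4y, 8x, 4z):
    (∇ × F)_x = ∂F_z/∂y - ∂F_y/∂z = 0,
    (∇ × F)_y = ∂F_x/∂z - ∂F_z/∂x = 0,
    (∇ × F)_z = ∂F_y/∂x - ∂F_x/∂y = 12.

On z = 1, (curl F)_z = 12.

Convert to polar (x = r cos θ, y = r sin θ, dA = r dr dθ); the integrand becomes 12, so

    ∬_D (curl F)_z dA = ∫_0^{2π} ∫_0^{3} (12) · r dr dθ.

Inner (r from 0 to 3): 54.
Outer (θ from 0 to 2π): 108π.

Therefore ∮_C F · dr = 108π.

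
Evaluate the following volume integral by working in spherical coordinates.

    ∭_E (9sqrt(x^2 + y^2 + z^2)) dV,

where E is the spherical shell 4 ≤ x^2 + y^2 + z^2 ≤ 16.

In spherical coordinates, x = ρ sin(φ) cos(θ), y = ρ sin(φ) sin(θ), z = ρ cos(φ), and dV = ρ^2 sin(φ) dρ dφ dθ.

The integrand becomes 9ρ, so

    ∭_E (9sqrt(x^2 + y^2 + z^2)) dV = ∫_{0}^{2π} ∫_{0}^{π} ∫_{2}^{4} (9ρ) · ρ^2 sin(φ) dρ dφ dθ.

Inner (ρ): 540sin(φ).
Middle (φ): 1080.
Outer (θ): 2160π.

Therefore the triple integral equals 2160π.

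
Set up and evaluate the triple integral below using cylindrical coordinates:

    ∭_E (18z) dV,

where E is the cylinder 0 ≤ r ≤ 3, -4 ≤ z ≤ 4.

In cylindrical coordinates, x = r cos(θ), y = r sin(θ), z = z, and dV = r dr dθ dz.

The integrand becomes 18z, so

    ∭_E (18z) dV = ∫_{0}^{2π} ∫_{0}^{3} ∫_{-4}^{4} (18z) · r dz dr dθ.

Inner (z): 0.
Middle (r from 0 to 3): 0.
Outer (θ): 0.

Therefore the triple integral equals 0.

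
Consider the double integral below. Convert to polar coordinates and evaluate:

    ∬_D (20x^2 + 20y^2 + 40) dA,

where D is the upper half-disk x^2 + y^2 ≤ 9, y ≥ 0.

The region D is 0 ≤ r ≤ 3, 0 ≤ θ ≤ π in polar coordinates, where x = r cos(θ), y = r sin(θ), and dA = r dr dθ.

Under the substitution, the integrand becomes 20r^2 + 40, so

    ∬_D (20x^2 + 20y^2 + 40) dA = ∫_{0}^{π} ∫_{0}^{3} (20r^2 + 40) · r dr dθ.

Inner integral (in r): ∫_{0}^{3} (20r^2 + 40) · r dr = 585.

Outer integral (in θ): ∫_{0}^{π} (585) dθ = 585π.

Therefore ∬_D (20x^2 + 20y^2 + 40) dA = 585π.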